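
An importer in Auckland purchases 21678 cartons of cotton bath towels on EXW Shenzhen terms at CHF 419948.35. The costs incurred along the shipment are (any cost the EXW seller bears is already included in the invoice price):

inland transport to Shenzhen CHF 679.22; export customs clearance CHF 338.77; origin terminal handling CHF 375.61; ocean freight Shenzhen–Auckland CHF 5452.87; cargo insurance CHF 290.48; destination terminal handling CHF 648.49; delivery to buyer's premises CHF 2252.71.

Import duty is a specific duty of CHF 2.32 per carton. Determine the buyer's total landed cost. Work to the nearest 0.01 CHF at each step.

Total landed cost: CHF 480279.46

EXW: the seller makes goods available at their premises; the buyer bears all onward costs.
CIF value = EXW price + inland to port + export clearance + origin terminal + freight + insurance = 419948.35 + 679.22 + 338.77 + 375.61 + 5452.87 + 290.48 = 427085.30
Import duty = 21678 × 2.32 = 50292.96
Buyer bears: inland to port 679.22 + export clearance 338.77 + origin terminal 375.61 + freight 5452.87 + insurance 290.48 + destination terminal 648.49 + delivery 2252.71 + duty 50292.96 = 60331.11
Landed cost = invoice 419948.35 + 60331.11 = 480279.46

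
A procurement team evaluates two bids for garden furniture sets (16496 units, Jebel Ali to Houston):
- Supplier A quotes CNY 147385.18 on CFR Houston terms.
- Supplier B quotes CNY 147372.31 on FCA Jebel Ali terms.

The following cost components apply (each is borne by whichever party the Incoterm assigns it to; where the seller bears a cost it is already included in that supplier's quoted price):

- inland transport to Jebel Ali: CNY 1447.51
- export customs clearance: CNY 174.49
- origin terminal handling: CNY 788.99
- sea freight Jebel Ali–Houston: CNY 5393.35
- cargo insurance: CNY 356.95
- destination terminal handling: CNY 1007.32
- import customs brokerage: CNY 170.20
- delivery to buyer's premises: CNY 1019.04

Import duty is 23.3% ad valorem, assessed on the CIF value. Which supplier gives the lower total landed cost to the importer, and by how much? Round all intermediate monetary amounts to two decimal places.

Supplier A (CFR):
CIF value = CFR price + insurance = 147385.18 + 356.95 = 147742.13
Import duty = 147742.13 × 23.3% = 34423.92
Buyer bears (A): 356.95 + 1007.32 + 170.20 + 1019.04 = 2553.51
Landed cost (A) = invoice 147385.18 + 2553.51 + duty 34423.92 = 184362.61
Supplier B (FCA):
CIF value = FCA price + origin terminal + freight + insurance = 147372.31 + 788.99 + 5393.35 + 356.95 = 153911.60
Import duty = 153911.60 × 23.3% = 35861.40
Buyer bears (B): 788.99 + 5393.35 + 356.95 + 1007.32 + 170.20 + 1019.04 = 8735.85
Landed cost (B) = invoice 147372.31 + 8735.85 + duty 35861.40 = 191969.56
Difference = |184362.61 − 191969.56| = 7606.95

Supplier A is cheaper by CNY 7606.95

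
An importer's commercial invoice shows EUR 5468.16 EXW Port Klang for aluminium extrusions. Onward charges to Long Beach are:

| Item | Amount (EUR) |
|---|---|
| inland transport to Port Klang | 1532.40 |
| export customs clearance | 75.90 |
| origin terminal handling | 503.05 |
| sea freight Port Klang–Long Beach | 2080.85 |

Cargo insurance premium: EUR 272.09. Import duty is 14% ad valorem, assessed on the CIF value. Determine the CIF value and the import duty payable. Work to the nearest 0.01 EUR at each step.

CIF value: EUR 9932.45; import duty: EUR 1390.54

CIF = EXW price + pre-shipment costs + freight + insurance
CIF = 5468.16 + 1532.40 + 75.90 + 503.05 + 2080.85 + 272.09 = 9932.45
Import duty = 9932.45 × 14% = 1390.54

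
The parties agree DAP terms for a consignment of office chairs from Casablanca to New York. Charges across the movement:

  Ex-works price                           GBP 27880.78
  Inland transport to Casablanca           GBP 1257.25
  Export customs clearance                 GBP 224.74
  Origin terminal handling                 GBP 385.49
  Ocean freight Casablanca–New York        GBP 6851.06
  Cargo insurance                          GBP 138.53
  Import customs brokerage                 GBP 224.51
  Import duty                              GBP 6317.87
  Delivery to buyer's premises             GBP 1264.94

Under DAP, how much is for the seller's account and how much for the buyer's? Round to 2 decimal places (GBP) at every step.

DAP: the seller bears all costs to the named destination except import duty and clearance.
Seller's account: goods 27880.78 + inland to port 1257.25 + export clearance 224.74 + origin terminal 385.49 + freight 6851.06 + insurance 138.53 + delivery 1264.94 = 38002.79
Buyer's account: brokerage 224.51 + duty 6317.87 = 6542.38

Seller: GBP 38002.79; buyer: GBP 6542.38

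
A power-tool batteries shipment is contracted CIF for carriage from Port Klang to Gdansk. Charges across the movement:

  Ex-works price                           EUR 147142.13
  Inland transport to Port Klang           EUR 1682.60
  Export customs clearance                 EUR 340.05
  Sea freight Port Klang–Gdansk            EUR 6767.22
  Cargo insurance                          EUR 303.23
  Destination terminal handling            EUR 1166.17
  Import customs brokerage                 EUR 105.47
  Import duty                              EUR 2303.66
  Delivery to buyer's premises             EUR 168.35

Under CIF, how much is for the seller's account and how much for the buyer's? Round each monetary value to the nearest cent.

CIF: the seller pays costs through ocean freight and marine insurance to the destination port.
Seller's account: goods 147142.13 + inland to port 1682.60 + export clearance 340.05 + freight 6767.22 + insurance 303.23 = 156235.23
Buyer's account: destination terminal 1166.17 + brokerage 105.47 + duty 2303.66 + delivery 168.35 = 3743.65

Seller: EUR 156235.23; buyer: EUR 3743.65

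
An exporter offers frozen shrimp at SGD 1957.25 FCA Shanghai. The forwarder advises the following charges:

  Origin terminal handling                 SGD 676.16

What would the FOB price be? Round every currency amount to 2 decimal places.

FOB price: SGD 2633.41

From FCA to FOB, the seller additionally bears: origin terminal.
FOB price = 1957.25 + 676.16 = 2633.41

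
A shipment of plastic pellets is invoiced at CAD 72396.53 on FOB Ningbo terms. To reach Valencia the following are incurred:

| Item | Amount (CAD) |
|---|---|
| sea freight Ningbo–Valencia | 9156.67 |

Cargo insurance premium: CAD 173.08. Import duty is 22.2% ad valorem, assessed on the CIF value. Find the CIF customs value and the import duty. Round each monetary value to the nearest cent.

CIF = FOB price + freight + insurance
CIF = 72396.53 + 9156.67 + 173.08 = 81726.28
Import duty = 81726.28 × 22.2% = 18143.23

CIF value: CAD 81726.28; import duty: CAD 18143.23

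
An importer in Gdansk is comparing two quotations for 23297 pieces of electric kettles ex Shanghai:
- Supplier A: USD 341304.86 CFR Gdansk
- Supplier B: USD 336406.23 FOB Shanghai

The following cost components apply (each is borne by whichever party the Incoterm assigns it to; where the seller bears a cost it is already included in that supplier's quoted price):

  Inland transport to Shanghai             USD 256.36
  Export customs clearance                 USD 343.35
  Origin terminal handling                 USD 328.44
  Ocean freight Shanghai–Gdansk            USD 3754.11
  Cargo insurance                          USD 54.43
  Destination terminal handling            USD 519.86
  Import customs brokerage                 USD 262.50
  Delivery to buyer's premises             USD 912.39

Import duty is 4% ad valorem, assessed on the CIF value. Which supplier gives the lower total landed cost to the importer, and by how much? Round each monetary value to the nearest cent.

Supplier B is cheaper by USD 1190.30

Supplier A (CFR):
CIF value = CFR price + insurance = 341304.86 + 54.43 = 341359.29
Import duty = 341359.29 × 4% = 13654.37
Buyer bears (A): 54.43 + 519.86 + 262.50 + 912.39 = 1749.18
Landed cost (A) = invoice 341304.86 + 1749.18 + duty 13654.37 = 356708.41
Supplier B (FOB):
CIF value = FOB price + freight + insurance = 336406.23 + 3754.11 + 54.43 = 340214.77
Import duty = 340214.77 × 4% = 13608.59
Buyer bears (B): 3754.11 + 54.43 + 519.86 + 262.50 + 912.39 = 5503.29
Landed cost (B) = invoice 336406.23 + 5503.29 + duty 13608.59 = 355518.11
Difference = |356708.41 − 355518.11| = 1190.30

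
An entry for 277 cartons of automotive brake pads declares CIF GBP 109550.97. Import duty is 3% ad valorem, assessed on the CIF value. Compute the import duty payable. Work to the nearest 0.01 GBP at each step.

Import duty = 109550.97 × 3% = 3286.53

Import duty: GBP 3286.53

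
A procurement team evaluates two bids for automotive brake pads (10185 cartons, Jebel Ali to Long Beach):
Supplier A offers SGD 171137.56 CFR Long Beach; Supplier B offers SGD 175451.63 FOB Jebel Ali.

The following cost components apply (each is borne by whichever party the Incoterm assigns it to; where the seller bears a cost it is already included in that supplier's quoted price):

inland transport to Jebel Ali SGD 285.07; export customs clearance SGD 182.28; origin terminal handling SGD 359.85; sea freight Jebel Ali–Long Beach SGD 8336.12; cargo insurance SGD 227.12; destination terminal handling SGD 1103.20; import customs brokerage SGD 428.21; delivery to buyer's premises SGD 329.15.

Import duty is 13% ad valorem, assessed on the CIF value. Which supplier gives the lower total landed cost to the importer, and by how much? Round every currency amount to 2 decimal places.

Supplier A (CFR):
CIF value = CFR price + insurance = 171137.56 + 227.12 = 171364.68
Import duty = 171364.68 × 13% = 22277.41
Buyer bears (A): 227.12 + 1103.20 + 428.21 + 329.15 = 2087.68
Landed cost (A) = invoice 171137.56 + 2087.68 + duty 22277.41 = 195502.65
Supplier B (FOB):
CIF value = FOB price + freight + insurance = 175451.63 + 8336.12 + 227.12 = 184014.87
Import duty = 184014.87 × 13% = 23921.93
Buyer bears (B): 8336.12 + 227.12 + 1103.20 + 428.21 + 329.15 = 10423.80
Landed cost (B) = invoice 175451.63 + 10423.80 + duty 23921.93 = 209797.36
Difference = |195502.65 − 209797.36| = 14294.71

Supplier A is cheaper by SGD 14294.71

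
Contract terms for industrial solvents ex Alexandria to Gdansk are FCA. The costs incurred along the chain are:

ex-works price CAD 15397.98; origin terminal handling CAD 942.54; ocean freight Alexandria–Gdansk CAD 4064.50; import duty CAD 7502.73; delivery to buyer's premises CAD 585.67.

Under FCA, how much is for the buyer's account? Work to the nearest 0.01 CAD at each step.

FCA: the seller delivers export-cleared goods to the carrier; the buyer bears costs from that point.
Seller's account: goods 15397.98 = 15397.98
Buyer's account: origin terminal 942.54 + freight 4064.50 + duty 7502.73 + delivery 585.67 = 13095.44

Buyer's account: CAD 13095.44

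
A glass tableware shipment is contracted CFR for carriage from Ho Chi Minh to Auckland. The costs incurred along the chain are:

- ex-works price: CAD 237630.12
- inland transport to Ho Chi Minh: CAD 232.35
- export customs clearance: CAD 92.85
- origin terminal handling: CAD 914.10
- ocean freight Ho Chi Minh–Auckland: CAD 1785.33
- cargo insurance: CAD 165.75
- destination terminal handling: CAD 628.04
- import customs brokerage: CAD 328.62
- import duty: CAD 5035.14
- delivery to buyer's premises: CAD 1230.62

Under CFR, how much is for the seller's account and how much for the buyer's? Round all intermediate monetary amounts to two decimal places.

CFR: the seller pays costs through ocean freight to the destination port, but not insurance.
Seller's account: goods 237630.12 + inland to port 232.35 + export clearance 92.85 + origin terminal 914.10 + freight 1785.33 = 240654.75
Buyer's account: insurance 165.75 + destination terminal 628.04 + brokerage 328.62 + duty 5035.14 + delivery 1230.62 = 7388.17

Seller: CAD 240654.75; buyer: CAD 7388.17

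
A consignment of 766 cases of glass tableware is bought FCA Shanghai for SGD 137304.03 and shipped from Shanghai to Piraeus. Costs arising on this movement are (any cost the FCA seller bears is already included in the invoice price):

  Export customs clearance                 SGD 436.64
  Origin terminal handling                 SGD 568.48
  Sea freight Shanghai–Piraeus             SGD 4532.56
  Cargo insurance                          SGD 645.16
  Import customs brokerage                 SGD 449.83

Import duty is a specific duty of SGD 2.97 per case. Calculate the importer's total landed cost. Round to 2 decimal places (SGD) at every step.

Total landed cost: SGD 145775.08

FCA: the seller delivers export-cleared goods to the carrier; the buyer bears costs from that point.
Already in the invoice (seller's account under FCA): export clearance — exclude.
CIF value = FCA price + origin terminal + freight + insurance = 137304.03 + 568.48 + 4532.56 + 645.16 = 143050.23
Import duty = 766 × 2.97 = 2275.02
Buyer bears: origin terminal 568.48 + freight 4532.56 + insurance 645.16 + brokerage 449.83 + duty 2275.02 = 8471.05
Landed cost = invoice 137304.03 + 8471.05 = 145775.08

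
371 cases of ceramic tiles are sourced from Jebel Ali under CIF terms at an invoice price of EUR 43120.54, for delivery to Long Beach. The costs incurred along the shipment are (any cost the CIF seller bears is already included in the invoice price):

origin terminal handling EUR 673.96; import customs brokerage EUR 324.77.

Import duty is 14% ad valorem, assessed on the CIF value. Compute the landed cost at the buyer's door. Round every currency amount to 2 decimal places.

CIF: the seller pays costs through ocean freight and marine insurance to the destination port.
Already in the invoice (seller's account under CIF): origin terminal — exclude.
The CIF price already equals the CIF value: 43120.54
Import duty = 43120.54 × 14% = 6036.88
Buyer bears: brokerage 324.77 + duty 6036.88 = 6361.65
Landed cost = invoice 43120.54 + 6361.65 = 49482.19

Total landed cost: EUR 49482.19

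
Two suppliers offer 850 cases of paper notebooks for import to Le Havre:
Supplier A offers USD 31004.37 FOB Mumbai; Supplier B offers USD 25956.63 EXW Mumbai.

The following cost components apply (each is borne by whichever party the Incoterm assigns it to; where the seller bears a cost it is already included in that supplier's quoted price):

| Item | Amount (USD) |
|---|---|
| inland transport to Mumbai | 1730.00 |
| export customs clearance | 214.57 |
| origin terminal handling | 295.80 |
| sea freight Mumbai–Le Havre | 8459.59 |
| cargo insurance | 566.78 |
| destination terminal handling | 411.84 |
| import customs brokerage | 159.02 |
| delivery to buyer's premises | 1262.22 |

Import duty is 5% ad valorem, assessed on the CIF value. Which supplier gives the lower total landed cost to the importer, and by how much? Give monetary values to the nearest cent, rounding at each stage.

Supplier B is cheaper by USD 2947.74

Supplier A (FOB):
CIF value = FOB price + freight + insurance = 31004.37 + 8459.59 + 566.78 = 40030.74
Import duty = 40030.74 × 5% = 2001.54
Buyer bears (A): 8459.59 + 566.78 + 411.84 + 159.02 + 1262.22 = 10859.45
Landed cost (A) = invoice 31004.37 + 10859.45 + duty 2001.54 = 43865.36
Supplier B (EXW):
CIF value = EXW price + inland to port + export clearance + origin terminal + freight + insurance = 25956.63 + 1730.00 + 214.57 + 295.80 + 8459.59 + 566.78 = 37223.37
Import duty = 37223.37 × 5% = 1861.17
Buyer bears (B): 1730.00 + 214.57 + 295.80 + 8459.59 + 566.78 + 411.84 + 159.02 + 1262.22 = 13099.82
Landed cost (B) = invoice 25956.63 + 13099.82 + duty 1861.17 = 40917.62
Difference = |43865.36 − 40917.62| = 2947.74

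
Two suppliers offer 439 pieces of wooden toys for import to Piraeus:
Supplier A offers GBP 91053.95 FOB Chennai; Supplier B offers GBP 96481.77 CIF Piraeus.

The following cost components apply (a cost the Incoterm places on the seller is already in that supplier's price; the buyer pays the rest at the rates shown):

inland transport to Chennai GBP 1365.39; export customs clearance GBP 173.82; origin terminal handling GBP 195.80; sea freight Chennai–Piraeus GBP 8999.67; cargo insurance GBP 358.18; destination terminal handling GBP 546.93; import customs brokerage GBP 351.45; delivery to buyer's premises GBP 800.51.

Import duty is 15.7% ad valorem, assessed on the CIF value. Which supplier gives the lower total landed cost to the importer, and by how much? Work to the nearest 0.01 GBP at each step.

Supplier A (FOB):
CIF value = FOB price + freight + insurance = 91053.95 + 8999.67 + 358.18 = 100411.80
Import duty = 100411.80 × 15.7% = 15764.65
Buyer bears (A): 8999.67 + 358.18 + 546.93 + 351.45 + 800.51 = 11056.74
Landed cost (A) = invoice 91053.95 + 11056.74 + duty 15764.65 = 117875.34
Supplier B (CIF):
The CIF price already equals the CIF value: 96481.77
Import duty = 96481.77 × 15.7% = 15147.64
Buyer bears (B): 546.93 + 351.45 + 800.51 = 1698.89
Landed cost (B) = invoice 96481.77 + 1698.89 + duty 15147.64 = 113328.30
Difference = |117875.34 − 113328.30| = 4547.04

Supplier B is cheaper by GBP 4547.04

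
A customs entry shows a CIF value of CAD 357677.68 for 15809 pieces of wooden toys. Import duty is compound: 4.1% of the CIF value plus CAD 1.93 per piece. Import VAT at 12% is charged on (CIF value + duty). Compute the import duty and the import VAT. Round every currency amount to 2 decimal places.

Import duty: CAD 45176.15; import VAT: CAD 48342.46

Ad valorem component: 357677.68 × 4.1% = 14664.78
Specific component: 15809 × 1.93 = 30511.37
Import duty = 14664.78 + 30511.37 = 45176.15
VAT base = CIF + duty = 357677.68 + 45176.15 = 402853.83
Import VAT = 402853.83 × 12% = 48342.46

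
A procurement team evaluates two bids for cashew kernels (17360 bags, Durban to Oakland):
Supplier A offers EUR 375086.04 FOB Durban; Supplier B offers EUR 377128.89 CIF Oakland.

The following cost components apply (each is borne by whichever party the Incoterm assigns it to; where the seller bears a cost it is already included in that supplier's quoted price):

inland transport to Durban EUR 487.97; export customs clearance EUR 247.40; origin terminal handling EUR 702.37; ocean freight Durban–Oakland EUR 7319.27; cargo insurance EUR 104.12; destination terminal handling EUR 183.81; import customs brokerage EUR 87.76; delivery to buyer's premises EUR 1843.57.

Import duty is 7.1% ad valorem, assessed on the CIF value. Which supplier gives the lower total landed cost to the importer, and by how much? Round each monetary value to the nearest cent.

Supplier A (FOB):
CIF value = FOB price + freight + insurance = 375086.04 + 7319.27 + 104.12 = 382509.43
Import duty = 382509.43 × 7.1% = 27158.17
Buyer bears (A): 7319.27 + 104.12 + 183.81 + 87.76 + 1843.57 = 9538.53
Landed cost (A) = invoice 375086.04 + 9538.53 + duty 27158.17 = 411782.74
Supplier B (CIF):
The CIF price already equals the CIF value: 377128.89
Import duty = 377128.89 × 7.1% = 26776.15
Buyer bears (B): 183.81 + 87.76 + 1843.57 = 2115.14
Landed cost (B) = invoice 377128.89 + 2115.14 + duty 26776.15 = 406020.18
Difference = |411782.74 − 406020.18| = 5762.56

Supplier B is cheaper by EUR 5762.56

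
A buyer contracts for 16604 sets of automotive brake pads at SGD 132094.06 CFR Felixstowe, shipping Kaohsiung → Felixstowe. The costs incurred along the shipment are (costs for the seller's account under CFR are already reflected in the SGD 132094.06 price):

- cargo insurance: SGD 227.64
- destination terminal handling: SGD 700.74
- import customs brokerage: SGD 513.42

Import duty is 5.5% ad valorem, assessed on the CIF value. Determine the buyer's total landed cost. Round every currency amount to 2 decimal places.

Total landed cost: SGD 140813.55

CFR: the seller pays costs through ocean freight to the destination port, but not insurance.
CIF value = CFR price + insurance = 132094.06 + 227.64 = 132321.70
Import duty = 132321.70 × 5.5% = 7277.69
Buyer bears: insurance 227.64 + destination terminal 700.74 + brokerage 513.42 + duty 7277.69 = 8719.49
Landed cost = invoice 132094.06 + 8719.49 = 140813.55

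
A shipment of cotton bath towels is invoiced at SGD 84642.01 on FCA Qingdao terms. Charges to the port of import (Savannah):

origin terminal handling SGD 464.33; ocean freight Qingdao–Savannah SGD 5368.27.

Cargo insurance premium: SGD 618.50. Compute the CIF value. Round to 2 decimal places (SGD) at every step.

CIF = FCA price + pre-shipment costs + freight + insurance
CIF = 84642.01 + 464.33 + 5368.27 + 618.50 = 91093.11

CIF value: SGD 91093.11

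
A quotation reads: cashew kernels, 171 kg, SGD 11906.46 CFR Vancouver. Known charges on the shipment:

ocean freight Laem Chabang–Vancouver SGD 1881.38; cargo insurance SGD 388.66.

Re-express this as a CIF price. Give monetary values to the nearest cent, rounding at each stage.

Not relevant to the conversion: freight — on the seller under both CFR and CIF; already in the CFR price and stays in the CIF price.
From CFR to CIF, the seller additionally bears: insurance.
CIF price = 11906.46 + 388.66 = 12295.12

CIF price: SGD 12295.12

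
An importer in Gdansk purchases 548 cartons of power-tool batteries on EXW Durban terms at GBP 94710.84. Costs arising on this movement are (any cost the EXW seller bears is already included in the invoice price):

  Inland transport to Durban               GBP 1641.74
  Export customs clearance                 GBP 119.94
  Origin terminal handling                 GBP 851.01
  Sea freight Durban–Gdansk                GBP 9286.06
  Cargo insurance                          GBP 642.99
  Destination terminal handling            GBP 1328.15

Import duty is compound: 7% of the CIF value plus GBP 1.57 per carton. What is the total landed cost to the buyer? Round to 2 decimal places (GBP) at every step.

Total landed cost: GBP 116948.77

EXW: the seller makes goods available at their premises; the buyer bears all onward costs.
CIF value = EXW price + inland to port + export clearance + origin terminal + freight + insurance = 94710.84 + 1641.74 + 119.94 + 851.01 + 9286.06 + 642.99 = 107252.58
Ad valorem component: 107252.58 × 7% = 7507.68
Specific component: 548 × 1.57 = 860.36
Import duty = 7507.68 + 860.36 = 8368.04
Buyer bears: inland to port 1641.74 + export clearance 119.94 + origin terminal 851.01 + freight 9286.06 + insurance 642.99 + destination terminal 1328.15 + duty 8368.04 = 22237.93
Landed cost = invoice 94710.84 + 22237.93 = 116948.77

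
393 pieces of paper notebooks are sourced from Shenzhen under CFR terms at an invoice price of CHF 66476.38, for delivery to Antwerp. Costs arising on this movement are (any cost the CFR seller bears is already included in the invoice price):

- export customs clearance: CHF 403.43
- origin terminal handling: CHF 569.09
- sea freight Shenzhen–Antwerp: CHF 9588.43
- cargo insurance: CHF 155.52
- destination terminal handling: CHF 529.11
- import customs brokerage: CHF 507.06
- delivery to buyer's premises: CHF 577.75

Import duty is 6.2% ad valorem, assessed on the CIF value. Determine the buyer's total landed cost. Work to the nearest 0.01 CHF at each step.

Total landed cost: CHF 72377.00

CFR: the seller pays costs through ocean freight to the destination port, but not insurance.
Already in the invoice (seller's account under CFR): export clearance, origin terminal, freight — exclude.
CIF value = CFR price + insurance = 66476.38 + 155.52 = 66631.90
Import duty = 66631.90 × 6.2% = 4131.18
Buyer bears: insurance 155.52 + destination terminal 529.11 + brokerage 507.06 + delivery 577.75 + duty 4131.18 = 5900.62
Landed cost = invoice 66476.38 + 5900.62 = 72377.00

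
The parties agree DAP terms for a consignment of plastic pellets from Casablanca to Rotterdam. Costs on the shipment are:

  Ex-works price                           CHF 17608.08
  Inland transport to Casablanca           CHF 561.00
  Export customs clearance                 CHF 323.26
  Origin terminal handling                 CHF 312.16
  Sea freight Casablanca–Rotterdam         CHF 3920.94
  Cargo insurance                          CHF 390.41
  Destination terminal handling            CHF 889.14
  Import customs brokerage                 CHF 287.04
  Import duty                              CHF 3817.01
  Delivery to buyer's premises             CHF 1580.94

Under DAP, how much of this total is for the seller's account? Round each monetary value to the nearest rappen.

Seller's account: CHF 25585.93

DAP: the seller bears all costs to the named destination except import duty and clearance.
Seller's account: goods 17608.08 + inland to port 561.00 + export clearance 323.26 + origin terminal 312.16 + freight 3920.94 + insurance 390.41 + destination terminal 889.14 + delivery 1580.94 = 25585.93
Buyer's account: brokerage 287.04 + duty 3817.01 = 4104.05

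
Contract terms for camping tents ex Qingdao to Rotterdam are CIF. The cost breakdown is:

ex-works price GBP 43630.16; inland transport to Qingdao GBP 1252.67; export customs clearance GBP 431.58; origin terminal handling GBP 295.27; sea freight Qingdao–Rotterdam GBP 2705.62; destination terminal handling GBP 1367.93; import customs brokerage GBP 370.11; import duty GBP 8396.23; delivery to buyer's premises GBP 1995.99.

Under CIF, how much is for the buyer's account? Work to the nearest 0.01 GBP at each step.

Buyer's account: GBP 12130.26

CIF: the seller pays costs through ocean freight and marine insurance to the destination port.
Seller's account: goods 43630.16 + inland to port 1252.67 + export clearance 431.58 + origin terminal 295.27 + freight 2705.62 = 48315.30
Buyer's account: destination terminal 1367.93 + brokerage 370.11 + duty 8396.23 + delivery 1995.99 = 12130.26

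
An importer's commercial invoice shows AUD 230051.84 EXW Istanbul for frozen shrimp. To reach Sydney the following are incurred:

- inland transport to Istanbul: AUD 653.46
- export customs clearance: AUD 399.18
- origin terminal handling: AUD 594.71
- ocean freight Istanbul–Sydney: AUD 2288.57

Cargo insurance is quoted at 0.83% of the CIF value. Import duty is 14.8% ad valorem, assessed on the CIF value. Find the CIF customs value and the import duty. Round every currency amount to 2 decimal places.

CIF value: AUD 235946.11; import duty: AUD 34920.02

Let C be the CIF value. C = EXW price + pre-shipment costs + freight + 0.83% × C
C − 0.83% × C = 230051.84 + 653.46 + 399.18 + 594.71 + 2288.57
0.9917 × C = 233987.76
C = 233987.76 / 0.9917 = 235946.11
Insurance premium = 0.83% × 235946.11 = 1958.35
Import duty = 235946.11 × 14.8% = 34920.02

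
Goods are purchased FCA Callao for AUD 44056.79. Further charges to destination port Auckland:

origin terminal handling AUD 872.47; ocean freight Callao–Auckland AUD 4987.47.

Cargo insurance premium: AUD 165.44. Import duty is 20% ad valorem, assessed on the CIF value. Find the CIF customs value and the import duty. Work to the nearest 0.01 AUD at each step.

CIF value: AUD 50082.17; import duty: AUD 10016.43

CIF = FCA price + pre-shipment costs + freight + insurance
CIF = 44056.79 + 872.47 + 4987.47 + 165.44 = 50082.17
Import duty = 50082.17 × 20% = 10016.43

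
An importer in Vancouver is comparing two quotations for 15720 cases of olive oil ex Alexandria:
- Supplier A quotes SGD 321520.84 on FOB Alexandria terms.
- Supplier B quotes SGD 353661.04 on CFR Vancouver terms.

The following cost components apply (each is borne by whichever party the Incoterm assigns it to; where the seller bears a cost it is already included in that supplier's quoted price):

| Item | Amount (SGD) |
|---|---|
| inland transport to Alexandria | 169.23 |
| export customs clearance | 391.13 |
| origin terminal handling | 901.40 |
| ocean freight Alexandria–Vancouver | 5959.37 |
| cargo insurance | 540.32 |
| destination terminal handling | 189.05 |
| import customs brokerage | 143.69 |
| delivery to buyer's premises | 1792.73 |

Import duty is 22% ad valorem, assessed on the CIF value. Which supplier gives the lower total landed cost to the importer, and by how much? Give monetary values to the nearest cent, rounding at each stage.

Supplier A (FOB):
CIF value = FOB price + freight + insurance = 321520.84 + 5959.37 + 540.32 = 328020.53
Import duty = 328020.53 × 22% = 72164.52
Buyer bears (A): 5959.37 + 540.32 + 189.05 + 143.69 + 1792.73 = 8625.16
Landed cost (A) = invoice 321520.84 + 8625.16 + duty 72164.52 = 402310.52
Supplier B (CFR):
CIF value = CFR price + insurance = 353661.04 + 540.32 = 354201.36
Import duty = 354201.36 × 22% = 77924.30
Buyer bears (B): 540.32 + 189.05 + 143.69 + 1792.73 = 2665.79
Landed cost (B) = invoice 353661.04 + 2665.79 + duty 77924.30 = 434251.13
Difference = |402310.52 − 434251.13| = 31940.61

Supplier A is cheaper by SGD 31940.61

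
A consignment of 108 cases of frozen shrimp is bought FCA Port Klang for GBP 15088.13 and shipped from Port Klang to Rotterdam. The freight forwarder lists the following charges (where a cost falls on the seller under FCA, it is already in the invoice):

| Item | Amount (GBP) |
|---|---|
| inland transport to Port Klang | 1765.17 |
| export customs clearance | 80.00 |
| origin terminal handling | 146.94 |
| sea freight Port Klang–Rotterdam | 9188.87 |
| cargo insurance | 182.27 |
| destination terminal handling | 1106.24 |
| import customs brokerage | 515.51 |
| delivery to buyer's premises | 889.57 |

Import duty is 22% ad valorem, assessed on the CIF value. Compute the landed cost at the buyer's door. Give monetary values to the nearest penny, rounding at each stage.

Total landed cost: GBP 32530.90

FCA: the seller delivers export-cleared goods to the carrier; the buyer bears costs from that point.
Already in the invoice (seller's account under FCA): inland to port, export clearance — exclude.
CIF value = FCA price + origin terminal + freight + insurance = 15088.13 + 146.94 + 9188.87 + 182.27 = 24606.21
Import duty = 24606.21 × 22% = 5413.37
Buyer bears: origin terminal 146.94 + freight 9188.87 + insurance 182.27 + destination terminal 1106.24 + brokerage 515.51 + delivery 889.57 + duty 5413.37 = 17442.77
Landed cost = invoice 15088.13 + 17442.77 = 32530.90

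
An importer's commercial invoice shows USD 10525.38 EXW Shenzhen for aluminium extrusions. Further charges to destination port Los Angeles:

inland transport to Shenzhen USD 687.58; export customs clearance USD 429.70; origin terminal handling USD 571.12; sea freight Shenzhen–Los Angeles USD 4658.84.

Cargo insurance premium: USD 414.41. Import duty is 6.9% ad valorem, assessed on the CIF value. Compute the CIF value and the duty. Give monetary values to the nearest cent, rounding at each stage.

CIF = EXW price + pre-shipment costs + freight + insurance
CIF = 10525.38 + 687.58 + 429.70 + 571.12 + 4658.84 + 414.41 = 17287.03
Import duty = 17287.03 × 6.9% = 1192.81

CIF value: USD 17287.03; import duty: USD 1192.81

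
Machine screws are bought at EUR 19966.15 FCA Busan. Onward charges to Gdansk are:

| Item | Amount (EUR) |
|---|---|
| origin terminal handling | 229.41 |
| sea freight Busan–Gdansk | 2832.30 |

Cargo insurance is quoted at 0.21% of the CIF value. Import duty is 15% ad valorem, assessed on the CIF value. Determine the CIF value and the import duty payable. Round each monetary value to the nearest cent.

Let C be the CIF value. C = FCA price + pre-shipment costs + freight + 0.21% × C
C − 0.21% × C = 19966.15 + 229.41 + 2832.30
0.9979 × C = 23027.86
C = 23027.86 / 0.9979 = 23076.32
Insurance premium = 0.21% × 23076.32 = 48.46
Import duty = 23076.32 × 15% = 3461.45

CIF value: EUR 23076.32; import duty: EUR 3461.45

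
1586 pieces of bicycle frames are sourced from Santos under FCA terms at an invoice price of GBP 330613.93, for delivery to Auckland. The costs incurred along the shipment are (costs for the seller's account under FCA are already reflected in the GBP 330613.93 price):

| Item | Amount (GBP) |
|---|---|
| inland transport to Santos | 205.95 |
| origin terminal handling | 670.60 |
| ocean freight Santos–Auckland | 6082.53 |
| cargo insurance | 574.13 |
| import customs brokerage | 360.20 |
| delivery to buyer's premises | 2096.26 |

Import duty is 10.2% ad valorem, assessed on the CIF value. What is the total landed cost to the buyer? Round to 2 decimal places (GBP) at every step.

FCA: the seller delivers export-cleared goods to the carrier; the buyer bears costs from that point.
Already in the invoice (seller's account under FCA): inland to port — exclude.
CIF value = FCA price + origin terminal + freight + insurance = 330613.93 + 670.60 + 6082.53 + 574.13 = 337941.19
Import duty = 337941.19 × 10.2% = 34470.00
Buyer bears: origin terminal 670.60 + freight 6082.53 + insurance 574.13 + brokerage 360.20 + delivery 2096.26 + duty 34470.00 = 44253.72
Landed cost = invoice 330613.93 + 44253.72 = 374867.65

Total landed cost: GBP 374867.65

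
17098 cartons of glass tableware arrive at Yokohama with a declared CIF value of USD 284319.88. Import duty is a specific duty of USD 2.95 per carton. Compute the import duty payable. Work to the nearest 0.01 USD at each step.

Import duty: USD 50439.10

Import duty = 17098 × 2.95 = 50439.10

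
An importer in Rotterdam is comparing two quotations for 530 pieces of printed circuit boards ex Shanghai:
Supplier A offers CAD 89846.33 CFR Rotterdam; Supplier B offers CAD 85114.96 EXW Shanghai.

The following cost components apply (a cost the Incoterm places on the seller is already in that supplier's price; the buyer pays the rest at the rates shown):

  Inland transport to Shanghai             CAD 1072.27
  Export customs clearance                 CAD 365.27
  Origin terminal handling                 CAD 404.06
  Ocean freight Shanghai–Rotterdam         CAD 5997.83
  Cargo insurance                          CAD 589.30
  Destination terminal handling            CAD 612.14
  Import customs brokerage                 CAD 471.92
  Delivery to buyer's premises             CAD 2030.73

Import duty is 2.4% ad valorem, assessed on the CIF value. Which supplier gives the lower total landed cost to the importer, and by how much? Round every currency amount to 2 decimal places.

Supplier A is cheaper by CAD 3182.65

Supplier A (CFR):
CIF value = CFR price + insurance = 89846.33 + 589.30 = 90435.63
Import duty = 90435.63 × 2.4% = 2170.46
Buyer bears (A): 589.30 + 612.14 + 471.92 + 2030.73 = 3704.09
Landed cost (A) = invoice 89846.33 + 3704.09 + duty 2170.46 = 95720.88
Supplier B (EXW):
CIF value = EXW price + inland to port + export clearance + origin terminal + freight + insurance = 85114.96 + 1072.27 + 365.27 + 404.06 + 5997.83 + 589.30 = 93543.69
Import duty = 93543.69 × 2.4% = 2245.05
Buyer bears (B): 1072.27 + 365.27 + 404.06 + 5997.83 + 589.30 + 612.14 + 471.92 + 2030.73 = 11543.52
Landed cost (B) = invoice 85114.96 + 11543.52 + duty 2245.05 = 98903.53
Difference = |95720.88 − 98903.53| = 3182.65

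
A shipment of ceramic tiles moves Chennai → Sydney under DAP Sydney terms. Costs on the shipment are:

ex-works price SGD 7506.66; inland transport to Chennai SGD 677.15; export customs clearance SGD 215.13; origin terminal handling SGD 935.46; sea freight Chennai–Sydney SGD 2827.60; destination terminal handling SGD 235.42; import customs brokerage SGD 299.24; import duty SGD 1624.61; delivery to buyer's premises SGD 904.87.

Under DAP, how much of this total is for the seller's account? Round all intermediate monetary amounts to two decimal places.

DAP: the seller bears all costs to the named destination except import duty and clearance.
Seller's account: goods 7506.66 + inland to port 677.15 + export clearance 215.13 + origin terminal 935.46 + freight 2827.60 + destination terminal 235.42 + delivery 904.87 = 13302.29
Buyer's account: brokerage 299.24 + duty 1624.61 = 1923.85

Seller's account: SGD 13302.29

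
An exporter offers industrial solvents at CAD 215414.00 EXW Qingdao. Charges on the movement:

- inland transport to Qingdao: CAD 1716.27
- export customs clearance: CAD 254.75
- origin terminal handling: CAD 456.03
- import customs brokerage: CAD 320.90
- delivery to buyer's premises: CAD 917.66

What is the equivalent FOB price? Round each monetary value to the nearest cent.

FOB price: CAD 217841.05

Not relevant to the conversion: brokerage, delivery — on the buyer under both terms; not part of either seller's price.
From EXW to FOB, the seller additionally bears: inland to port, export clearance, origin terminal.
FOB price = 215414.00 + 1716.27 + 254.75 + 456.03 = 217841.05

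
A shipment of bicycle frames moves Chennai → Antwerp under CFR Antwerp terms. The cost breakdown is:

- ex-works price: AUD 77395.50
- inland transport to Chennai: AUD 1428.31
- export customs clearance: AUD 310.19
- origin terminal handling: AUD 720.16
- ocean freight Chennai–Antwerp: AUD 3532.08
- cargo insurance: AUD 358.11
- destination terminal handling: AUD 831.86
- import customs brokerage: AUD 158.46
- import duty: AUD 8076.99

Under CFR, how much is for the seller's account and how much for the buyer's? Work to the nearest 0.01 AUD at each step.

Seller: AUD 83386.24; buyer: AUD 9425.42

CFR: the seller pays costs through ocean freight to the destination port, but not insurance.
Seller's account: goods 77395.50 + inland to port 1428.31 + export clearance 310.19 + origin terminal 720.16 + freight 3532.08 = 83386.24
Buyer's account: insurance 358.11 + destination terminal 831.86 + brokerage 158.46 + duty 8076.99 = 9425.42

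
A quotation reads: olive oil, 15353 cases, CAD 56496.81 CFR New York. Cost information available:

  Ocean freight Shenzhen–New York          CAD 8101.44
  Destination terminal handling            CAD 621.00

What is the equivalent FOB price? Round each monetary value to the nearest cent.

Not relevant to the conversion: destination terminal — on the buyer under both terms; not part of either seller's price.
From CFR to FOB, the seller no longer bears: freight.
FOB price = 56496.81 − 8101.44 = 48395.37

FOB price: CAD 48395.37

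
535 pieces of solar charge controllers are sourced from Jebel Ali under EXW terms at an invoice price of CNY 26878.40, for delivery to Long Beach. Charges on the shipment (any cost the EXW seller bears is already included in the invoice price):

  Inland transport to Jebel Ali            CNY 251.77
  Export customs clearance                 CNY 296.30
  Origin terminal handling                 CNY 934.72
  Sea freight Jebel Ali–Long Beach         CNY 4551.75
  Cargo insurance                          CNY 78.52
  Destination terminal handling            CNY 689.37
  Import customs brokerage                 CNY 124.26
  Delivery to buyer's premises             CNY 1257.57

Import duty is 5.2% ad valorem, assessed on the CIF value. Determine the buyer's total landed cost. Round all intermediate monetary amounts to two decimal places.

EXW: the seller makes goods available at their premises; the buyer bears all onward costs.
CIF value = EXW price + inland to port + export clearance + origin terminal + freight + insurance = 26878.40 + 251.77 + 296.30 + 934.72 + 4551.75 + 78.52 = 32991.46
Import duty = 32991.46 × 5.2% = 1715.56
Buyer bears: inland to port 251.77 + export clearance 296.30 + origin terminal 934.72 + freight 4551.75 + insurance 78.52 + destination terminal 689.37 + brokerage 124.26 + delivery 1257.57 + duty 1715.56 = 9899.82
Landed cost = invoice 26878.40 + 9899.82 = 36778.22

Total landed cost: CNY 36778.22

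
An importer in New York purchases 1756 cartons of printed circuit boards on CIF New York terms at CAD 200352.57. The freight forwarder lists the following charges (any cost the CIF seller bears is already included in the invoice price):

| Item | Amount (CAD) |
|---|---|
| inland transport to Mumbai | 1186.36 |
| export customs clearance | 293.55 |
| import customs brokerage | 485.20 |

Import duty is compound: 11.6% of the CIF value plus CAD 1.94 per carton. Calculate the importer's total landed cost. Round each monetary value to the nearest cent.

Total landed cost: CAD 227485.31

CIF: the seller pays costs through ocean freight and marine insurance to the destination port.
Already in the invoice (seller's account under CIF): inland to port, export clearance — exclude.
The CIF price already equals the CIF value: 200352.57
Ad valorem component: 200352.57 × 11.6% = 23240.90
Specific component: 1756 × 1.94 = 3406.64
Import duty = 23240.90 + 3406.64 = 26647.54
Buyer bears: brokerage 485.20 + duty 26647.54 = 27132.74
Landed cost = invoice 200352.57 + 27132.74 = 227485.31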